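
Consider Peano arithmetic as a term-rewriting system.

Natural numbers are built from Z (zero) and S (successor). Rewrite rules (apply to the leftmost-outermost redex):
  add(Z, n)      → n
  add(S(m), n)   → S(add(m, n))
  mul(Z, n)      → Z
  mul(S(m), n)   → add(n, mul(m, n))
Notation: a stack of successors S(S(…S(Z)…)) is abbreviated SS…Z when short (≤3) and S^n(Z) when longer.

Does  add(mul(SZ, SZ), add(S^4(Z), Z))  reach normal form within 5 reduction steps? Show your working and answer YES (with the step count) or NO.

Answer: NO — after 5 steps the term is S(add(Z, add(S^4(Z), Z))), not yet normal

Reduction:
  start: add(mul(SZ, SZ), add(S^4(Z), Z))
  [1] add(add(SZ, mul(Z, SZ)), add(S^4(Z), Z))
  [2] add(S(add(Z, mul(Z, SZ))), add(S^4(Z), Z))
  [3] S(add(add(Z, mul(Z, SZ)), add(S^4(Z), Z)))
  [4] S(add(mul(Z, SZ), add(S^4(Z), Z)))
  [5] S(add(Z, add(S^4(Z), Z)))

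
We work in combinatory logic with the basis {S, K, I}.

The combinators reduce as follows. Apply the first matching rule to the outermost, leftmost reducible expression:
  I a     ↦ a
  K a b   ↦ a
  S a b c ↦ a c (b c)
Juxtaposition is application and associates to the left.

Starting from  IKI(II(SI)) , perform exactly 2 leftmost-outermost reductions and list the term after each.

Answer: after 2 steps: I

Derivation:
  start: IKI(II(SI))
  [1] KI(II(SI))
  [2] I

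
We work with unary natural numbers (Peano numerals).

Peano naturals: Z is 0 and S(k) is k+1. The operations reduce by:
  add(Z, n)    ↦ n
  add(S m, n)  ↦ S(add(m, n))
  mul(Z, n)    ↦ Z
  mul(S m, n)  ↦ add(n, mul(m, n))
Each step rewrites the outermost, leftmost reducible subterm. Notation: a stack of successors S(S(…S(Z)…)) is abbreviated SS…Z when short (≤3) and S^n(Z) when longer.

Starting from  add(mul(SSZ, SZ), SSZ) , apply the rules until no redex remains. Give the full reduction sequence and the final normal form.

Answer: normal form = S^4(Z)  (in 10 steps)

Reduction:
  start: add(mul(SSZ, SZ), SSZ)
  [1] add(add(SZ, mul(SZ, SZ)), SSZ)
  [2] add(S(add(Z, mul(SZ, SZ))), SSZ)
  [3] S(add(add(Z, mul(SZ, SZ)), SSZ))
  [4] S(add(mul(SZ, SZ), SSZ))
  [5] S(add(add(SZ, mul(Z, SZ)), SSZ))
  [6] S(add(S(add(Z, mul(Z, SZ))), SSZ))
  [7] S(S(add(add(Z, mul(Z, SZ)), SSZ)))
  [8] S(S(add(mul(Z, SZ), SSZ)))
  [9] S(S(add(Z, SSZ)))
  [10] S^4(Z)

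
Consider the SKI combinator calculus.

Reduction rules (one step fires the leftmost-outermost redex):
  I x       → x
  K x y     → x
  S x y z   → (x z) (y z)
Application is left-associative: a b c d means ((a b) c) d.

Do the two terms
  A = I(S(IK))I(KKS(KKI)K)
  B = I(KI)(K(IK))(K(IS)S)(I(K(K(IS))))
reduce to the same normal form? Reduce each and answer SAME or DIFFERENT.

Answer: DIFFERENT — A ⇓ K, B ⇓ S(K(KS))

Reduction:
Term A:
  start: I(S(IK))I(KKS(KKI)K)
  [1] S(IK)I(KKS(KKI)K)
  [2] IK(KKS(KKI)K)(I(KKS(KKI)K))
  [3] K(KKS(KKI)K)(I(KKS(KKI)K))
  [4] KKS(KKI)K
  [5] K(KKI)K
  [6] KKI
  [7] K

Term B:
  start: I(KI)(K(IK))(K(IS)S)(I(K(K(IS))))
  [1] KI(K(IK))(K(IS)S)(I(K(K(IS))))
  [2] I(K(IS)S)(I(K(K(IS))))
  [3] K(IS)S(I(K(K(IS))))
  [4] IS(I(K(K(IS))))
  [5] S(I(K(K(IS))))
  [6] S(K(K(IS)))
  [7] S(K(KS))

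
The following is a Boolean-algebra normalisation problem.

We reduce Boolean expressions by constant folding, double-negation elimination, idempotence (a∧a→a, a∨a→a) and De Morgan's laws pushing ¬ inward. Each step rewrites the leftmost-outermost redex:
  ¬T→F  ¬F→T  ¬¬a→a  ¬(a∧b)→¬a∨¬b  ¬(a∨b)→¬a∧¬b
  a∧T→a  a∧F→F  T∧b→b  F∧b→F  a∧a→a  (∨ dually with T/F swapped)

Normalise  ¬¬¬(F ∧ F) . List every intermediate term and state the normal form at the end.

  start: ¬¬¬(F ∧ F)
  [1] ¬(F ∧ F)
  [2] ¬F ∨ ¬F
  [3] ¬F
  [4] T

Answer: normal form = T  (in 4 steps)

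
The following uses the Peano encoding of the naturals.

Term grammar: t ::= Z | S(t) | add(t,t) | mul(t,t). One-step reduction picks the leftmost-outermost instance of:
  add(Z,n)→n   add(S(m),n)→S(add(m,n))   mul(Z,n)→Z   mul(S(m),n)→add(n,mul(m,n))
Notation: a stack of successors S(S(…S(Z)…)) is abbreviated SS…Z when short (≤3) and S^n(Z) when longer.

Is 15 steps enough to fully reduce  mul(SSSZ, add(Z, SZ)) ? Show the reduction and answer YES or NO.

  start: mul(SSSZ, add(Z, SZ))
  [1] add(add(Z, SZ), mul(SSZ, add(Z, SZ)))
  [2] add(SZ, mul(SSZ, add(Z, SZ)))
  [3] S(add(Z, mul(SSZ, add(Z, SZ))))
  [4] S(mul(SSZ, add(Z, SZ)))
  [5] S(add(add(Z, SZ), mul(SZ, add(Z, SZ))))
  [6] S(add(SZ, mul(SZ, add(Z, SZ))))
  [7] S(S(add(Z, mul(SZ, add(Z, SZ)))))
  [8] S(S(mul(SZ, add(Z, SZ))))
  [9] S(S(add(add(Z, SZ), mul(Z, add(Z, SZ)))))
  [10] S(S(add(SZ, mul(Z, add(Z, SZ)))))
  [11] S(S(S(add(Z, mul(Z, add(Z, SZ))))))
  [12] S(S(S(mul(Z, add(Z, SZ)))))
  [13] SSSZ

Answer: YES — reaches normal form SSSZ in 13 ≤ 15 steps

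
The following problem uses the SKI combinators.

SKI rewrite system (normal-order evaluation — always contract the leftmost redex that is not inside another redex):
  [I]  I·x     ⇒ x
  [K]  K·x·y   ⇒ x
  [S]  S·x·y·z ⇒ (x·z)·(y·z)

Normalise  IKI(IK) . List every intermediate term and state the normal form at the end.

Answer: normal form = I  (in 2 steps)

Working:
  start: IKI(IK)
  [1] KI(IK)
  [2] I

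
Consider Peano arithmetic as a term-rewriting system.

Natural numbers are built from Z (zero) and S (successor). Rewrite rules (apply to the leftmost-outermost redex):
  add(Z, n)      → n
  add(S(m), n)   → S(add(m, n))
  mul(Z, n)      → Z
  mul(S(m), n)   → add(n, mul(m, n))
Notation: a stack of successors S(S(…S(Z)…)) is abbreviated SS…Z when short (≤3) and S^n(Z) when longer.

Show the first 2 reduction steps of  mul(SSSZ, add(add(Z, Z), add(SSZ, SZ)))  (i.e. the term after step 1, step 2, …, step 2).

  start: mul(SSSZ, add(add(Z, Z), add(SSZ, SZ)))
  [1] add(add(add(Z, Z), add(SSZ, SZ)), mul(SSZ, add(add(Z, Z), add(SSZ, SZ))))
  [2] add(add(Z, add(SSZ, SZ)), mul(SSZ, add(add(Z, Z), add(SSZ, SZ))))

Answer: after 2 steps: add(add(Z, add(SSZ, SZ)), mul(SSZ, add(add(Z, Z), add(SSZ, SZ))))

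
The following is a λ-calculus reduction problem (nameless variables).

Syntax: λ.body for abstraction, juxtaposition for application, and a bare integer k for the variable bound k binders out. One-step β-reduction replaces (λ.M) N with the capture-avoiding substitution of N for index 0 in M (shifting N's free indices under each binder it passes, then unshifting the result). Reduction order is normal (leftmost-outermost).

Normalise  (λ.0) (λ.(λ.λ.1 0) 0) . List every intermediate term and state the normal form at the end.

  start: (λ.0) (λ.(λ.λ.1 0) 0)
  [1] λ.(λ.λ.1 0) 0
  [2] λ.λ.1 0

Answer: normal form = λ.λ.1 0  (in 2 steps)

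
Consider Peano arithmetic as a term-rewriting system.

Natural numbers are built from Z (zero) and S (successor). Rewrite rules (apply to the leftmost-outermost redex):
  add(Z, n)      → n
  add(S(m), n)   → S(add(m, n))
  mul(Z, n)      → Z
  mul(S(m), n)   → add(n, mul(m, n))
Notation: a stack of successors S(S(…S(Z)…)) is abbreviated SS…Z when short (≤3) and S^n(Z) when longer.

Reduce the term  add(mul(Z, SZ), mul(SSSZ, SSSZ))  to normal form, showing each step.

  start: add(mul(Z, SZ), mul(SSSZ, SSSZ))
  →1  add(Z, mul(SSSZ, SSSZ))
  →2  mul(SSSZ, SSSZ)
  →3  add(SSSZ, mul(SSZ, SSSZ))
  →4  S(add(SSZ, mul(SSZ, SSSZ)))
  →5  S(S(add(SZ, mul(SSZ, SSSZ))))
  →6  S(S(S(add(Z, mul(SSZ, SSSZ)))))
  →7  S(S(S(mul(SSZ, SSSZ))))
  →8  S(S(S(add(SSSZ, mul(SZ, SSSZ)))))
  →9  S(S(S(S(add(SSZ, mul(SZ, SSSZ))))))
  →10  S(S(S(S(S(add(SZ, mul(SZ, SSSZ)))))))
  →11  S(S(S(S(S(S(add(Z, mul(SZ, SSSZ))))))))
  →12  S(S(S(S(S(S(mul(SZ, SSSZ)))))))
  →13  S(S(S(S(S(S(add(SSSZ, mul(Z, SSSZ))))))))
  →14  S(S(S(S(S(S(S(add(SSZ, mul(Z, SSSZ)))))))))
  →15  S(S(S(S(S(S(S(S(add(SZ, mul(Z, SSSZ))))))))))
  →16  S(S(S(S(S(S(S(S(S(add(Z, mul(Z, SSSZ)))))))))))
  →17  S(S(S(S(S(S(S(S(S(mul(Z, SSSZ))))))))))
  →18  S^9(Z)

Answer: normal form = S^9(Z)  (in 18 steps)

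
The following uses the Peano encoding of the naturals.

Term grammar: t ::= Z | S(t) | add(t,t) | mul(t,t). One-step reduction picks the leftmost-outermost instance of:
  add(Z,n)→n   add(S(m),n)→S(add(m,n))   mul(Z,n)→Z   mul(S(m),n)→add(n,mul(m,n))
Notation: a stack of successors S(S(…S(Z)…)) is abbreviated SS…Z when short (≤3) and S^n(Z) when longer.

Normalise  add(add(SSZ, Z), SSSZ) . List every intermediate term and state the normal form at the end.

  start: add(add(SSZ, Z), SSSZ)
  step 1: add(S(add(SZ, Z)), SSSZ)
  step 2: S(add(add(SZ, Z), SSSZ))
  step 3: S(add(S(add(Z, Z)), SSSZ))
  step 4: S(S(add(add(Z, Z), SSSZ)))
  step 5: S(S(add(Z, SSSZ)))
  step 6: S^5(Z)

Answer: normal form = S^5(Z)  (in 6 steps)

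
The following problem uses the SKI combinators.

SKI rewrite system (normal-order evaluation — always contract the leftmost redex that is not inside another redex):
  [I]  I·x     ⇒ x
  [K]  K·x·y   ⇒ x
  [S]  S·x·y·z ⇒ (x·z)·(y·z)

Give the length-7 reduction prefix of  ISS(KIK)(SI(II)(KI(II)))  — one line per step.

  start: ISS(KIK)(SI(II)(KI(II)))
  [1] SS(KIK)(SI(II)(KI(II)))
  [2] S(SI(II)(KI(II)))(KIK(SI(II)(KI(II))))
  [3] S(I(KI(II))(II(KI(II))))(KIK(SI(II)(KI(II))))
  [4] S(KI(II)(II(KI(II))))(KIK(SI(II)(KI(II))))
  [5] S(I(II(KI(II))))(KIK(SI(II)(KI(II))))
  [6] S(II(KI(II)))(KIK(SI(II)(KI(II))))
  [7] S(I(KI(II)))(KIK(SI(II)(KI(II))))

Answer: after 7 steps: S(I(KI(II)))(KIK(SI(II)(KI(II))))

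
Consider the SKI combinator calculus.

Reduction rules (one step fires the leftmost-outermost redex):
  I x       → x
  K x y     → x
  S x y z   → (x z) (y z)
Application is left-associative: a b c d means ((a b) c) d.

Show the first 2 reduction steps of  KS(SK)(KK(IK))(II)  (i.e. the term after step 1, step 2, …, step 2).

Answer: after 2 steps: SK(II)

Working:
  start: KS(SK)(KK(IK))(II)
  [1] S(KK(IK))(II)
  [2] SK(II)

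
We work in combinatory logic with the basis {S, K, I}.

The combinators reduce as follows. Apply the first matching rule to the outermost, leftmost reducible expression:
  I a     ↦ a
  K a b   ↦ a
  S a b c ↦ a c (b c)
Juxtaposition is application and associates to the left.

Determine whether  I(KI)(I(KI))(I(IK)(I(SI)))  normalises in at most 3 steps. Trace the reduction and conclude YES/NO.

  start: I(KI)(I(KI))(I(IK)(I(SI)))
  →1  KI(I(KI))(I(IK)(I(SI)))
  →2  I(I(IK)(I(SI)))
  →3  I(IK)(I(SI))

Answer: NO — after 3 steps the term is I(IK)(I(SI)), not yet normal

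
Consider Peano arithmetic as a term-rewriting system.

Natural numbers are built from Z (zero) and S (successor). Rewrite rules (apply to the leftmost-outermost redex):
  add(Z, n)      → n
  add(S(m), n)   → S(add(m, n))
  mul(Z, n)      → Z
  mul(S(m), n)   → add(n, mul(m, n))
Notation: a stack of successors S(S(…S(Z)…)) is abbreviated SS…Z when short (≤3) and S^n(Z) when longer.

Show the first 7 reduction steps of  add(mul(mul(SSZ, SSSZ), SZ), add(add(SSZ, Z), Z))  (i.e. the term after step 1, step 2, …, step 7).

Answer: after 7 steps: S(add(mul(S(add(SZ, mul(SZ, SSSZ))), SZ), add(add(SSZ, Z), Z)))

Derivation:
  start: add(mul(mul(SSZ, SSSZ), SZ), add(add(SSZ, Z), Z))
  [1] add(mul(add(SSSZ, mul(SZ, SSSZ)), SZ), add(add(SSZ, Z), Z))
  [2] add(mul(S(add(SSZ, mul(SZ, SSSZ))), SZ), add(add(SSZ, Z), Z))
  [3] add(add(SZ, mul(add(SSZ, mul(SZ, SSSZ)), SZ)), add(add(SSZ, Z), Z))
  [4] add(S(add(Z, mul(add(SSZ, mul(SZ, SSSZ)), SZ))), add(add(SSZ, Z), Z))
  [5] S(add(add(Z, mul(add(SSZ, mul(SZ, SSSZ)), SZ)), add(add(SSZ, Z), Z)))
  [6] S(add(mul(add(SSZ, mul(SZ, SSSZ)), SZ), add(add(SSZ, Z), Z)))
  [7] S(add(mul(S(add(SZ, mul(SZ, SSSZ))), SZ), add(add(SSZ, Z), Z)))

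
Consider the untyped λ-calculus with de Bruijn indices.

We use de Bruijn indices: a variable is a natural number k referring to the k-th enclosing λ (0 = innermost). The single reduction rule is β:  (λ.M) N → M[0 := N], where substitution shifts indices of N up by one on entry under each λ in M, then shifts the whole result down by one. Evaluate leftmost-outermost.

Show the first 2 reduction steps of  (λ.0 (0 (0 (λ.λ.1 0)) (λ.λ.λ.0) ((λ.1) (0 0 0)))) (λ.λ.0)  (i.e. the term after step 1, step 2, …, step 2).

  start: (λ.0 (0 (0 (λ.λ.1 0)) (λ.λ.λ.0) ((λ.1) (0 0 0)))) (λ.λ.0)
  [1] (λ.λ.0) ((λ.λ.0) ((λ.λ.0) (λ.λ.1 0)) (λ.λ.λ.0) ((λ.λ.λ.0) ((λ.λ.0) (λ.λ.0) (λ.λ.0))))
  [2] λ.0

Answer: after 2 steps: λ.0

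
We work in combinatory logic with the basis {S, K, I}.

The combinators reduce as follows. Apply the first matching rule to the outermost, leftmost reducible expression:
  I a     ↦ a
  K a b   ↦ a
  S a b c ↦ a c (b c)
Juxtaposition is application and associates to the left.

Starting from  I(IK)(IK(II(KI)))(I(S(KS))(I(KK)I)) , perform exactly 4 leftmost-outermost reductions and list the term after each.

Answer: after 4 steps: K(II(KI))

Reduction:
  start: I(IK)(IK(II(KI)))(I(S(KS))(I(KK)I))
  →1  IK(IK(II(KI)))(I(S(KS))(I(KK)I))
  →2  K(IK(II(KI)))(I(S(KS))(I(KK)I))
  →3  IK(II(KI))
  →4  K(II(KI))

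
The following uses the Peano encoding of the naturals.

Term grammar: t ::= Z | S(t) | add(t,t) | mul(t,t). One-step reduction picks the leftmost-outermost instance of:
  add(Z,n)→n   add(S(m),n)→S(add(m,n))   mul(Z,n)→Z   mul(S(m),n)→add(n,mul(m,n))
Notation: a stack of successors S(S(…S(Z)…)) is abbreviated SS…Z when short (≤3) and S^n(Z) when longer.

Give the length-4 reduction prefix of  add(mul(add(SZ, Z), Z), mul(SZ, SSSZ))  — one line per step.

  start: add(mul(add(SZ, Z), Z), mul(SZ, SSSZ))
  →1  add(mul(S(add(Z, Z)), Z), mul(SZ, SSSZ))
  →2  add(add(Z, mul(add(Z, Z), Z)), mul(SZ, SSSZ))
  →3  add(mul(add(Z, Z), Z), mul(SZ, SSSZ))
  →4  add(mul(Z, Z), mul(SZ, SSSZ))

Answer: after 4 steps: add(mul(Z, Z), mul(SZ, SSSZ))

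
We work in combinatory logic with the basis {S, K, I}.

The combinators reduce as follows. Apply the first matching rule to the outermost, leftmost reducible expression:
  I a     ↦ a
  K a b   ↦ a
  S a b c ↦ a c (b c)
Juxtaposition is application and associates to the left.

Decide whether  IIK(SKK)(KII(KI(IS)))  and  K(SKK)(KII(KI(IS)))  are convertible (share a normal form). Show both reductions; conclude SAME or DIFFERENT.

Term A:
  start: IIK(SKK)(KII(KI(IS)))
  [1] IK(SKK)(KII(KI(IS)))
  [2] K(SKK)(KII(KI(IS)))
  [3] SKK

Term B:
  start: K(SKK)(KII(KI(IS)))
  [1] SKK

Answer: SAME — A ⇓ SKK, B ⇓ SKK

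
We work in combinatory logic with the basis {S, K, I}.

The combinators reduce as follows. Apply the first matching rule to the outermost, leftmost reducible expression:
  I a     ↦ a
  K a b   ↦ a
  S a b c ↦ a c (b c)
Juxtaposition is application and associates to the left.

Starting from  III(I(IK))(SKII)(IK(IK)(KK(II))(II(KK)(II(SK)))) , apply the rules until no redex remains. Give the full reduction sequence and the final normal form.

Answer: normal form = I  (in 8 steps)

Reduction:
  start: III(I(IK))(SKII)(IK(IK)(KK(II))(II(KK)(II(SK))))
  step 1: II(I(IK))(SKII)(IK(IK)(KK(II))(II(KK)(II(SK))))
  step 2: I(I(IK))(SKII)(IK(IK)(KK(II))(II(KK)(II(SK))))
  step 3: I(IK)(SKII)(IK(IK)(KK(II))(II(KK)(II(SK))))
  step 4: IK(SKII)(IK(IK)(KK(II))(II(KK)(II(SK))))
  step 5: K(SKII)(IK(IK)(KK(II))(II(KK)(II(SK))))
  step 6: SKII
  step 7: KI(II)
  step 8: I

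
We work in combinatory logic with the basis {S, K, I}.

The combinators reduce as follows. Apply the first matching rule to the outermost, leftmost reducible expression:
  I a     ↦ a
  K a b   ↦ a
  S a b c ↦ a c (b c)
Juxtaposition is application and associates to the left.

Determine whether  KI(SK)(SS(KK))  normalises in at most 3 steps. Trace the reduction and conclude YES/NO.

Answer: YES — reaches normal form SS(KK) in 2 ≤ 3 steps

Working:
  start: KI(SK)(SS(KK))
  →1  I(SS(KK))
  →2  SS(KK)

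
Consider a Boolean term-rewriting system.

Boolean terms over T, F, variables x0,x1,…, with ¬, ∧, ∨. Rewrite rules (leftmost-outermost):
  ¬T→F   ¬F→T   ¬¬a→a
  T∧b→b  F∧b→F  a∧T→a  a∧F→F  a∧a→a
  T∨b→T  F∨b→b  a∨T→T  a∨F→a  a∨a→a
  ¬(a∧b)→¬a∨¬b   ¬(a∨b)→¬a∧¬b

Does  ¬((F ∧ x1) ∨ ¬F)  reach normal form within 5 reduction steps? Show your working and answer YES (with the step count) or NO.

  start: ¬((F ∧ x1) ∨ ¬F)
  step 1: ¬(F ∧ x1) ∧ ¬¬F
  step 2: (¬F ∨ ¬x1) ∧ ¬¬F
  step 3: (T ∨ ¬x1) ∧ ¬¬F
  step 4: T ∧ ¬¬F
  step 5: ¬¬F

Answer: NO — after 5 steps the term is ¬¬F, not yet normal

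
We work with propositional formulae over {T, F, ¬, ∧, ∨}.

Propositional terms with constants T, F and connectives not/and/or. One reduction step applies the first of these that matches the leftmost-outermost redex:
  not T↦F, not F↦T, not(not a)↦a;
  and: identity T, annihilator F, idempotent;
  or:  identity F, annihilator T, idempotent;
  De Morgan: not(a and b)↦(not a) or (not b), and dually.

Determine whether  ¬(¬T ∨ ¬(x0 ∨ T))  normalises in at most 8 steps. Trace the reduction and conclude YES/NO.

  start: ¬(¬T ∨ ¬(x0 ∨ T))
  step 1: ¬¬T ∧ ¬¬(x0 ∨ T)
  step 2: T ∧ ¬¬(x0 ∨ T)
  step 3: ¬¬(x0 ∨ T)
  step 4: x0 ∨ T
  step 5: T

Answer: YES — reaches normal form T in 5 ≤ 8 steps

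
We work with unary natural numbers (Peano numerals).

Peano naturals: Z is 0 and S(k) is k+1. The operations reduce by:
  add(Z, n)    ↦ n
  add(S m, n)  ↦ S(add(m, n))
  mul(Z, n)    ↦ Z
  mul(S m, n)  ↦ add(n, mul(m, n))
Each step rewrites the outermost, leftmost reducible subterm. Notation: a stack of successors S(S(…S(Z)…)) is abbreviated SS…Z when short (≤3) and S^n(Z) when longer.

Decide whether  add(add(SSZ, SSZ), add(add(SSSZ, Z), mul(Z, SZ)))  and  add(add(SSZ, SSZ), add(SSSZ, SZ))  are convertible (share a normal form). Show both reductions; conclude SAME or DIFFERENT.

Answer: DIFFERENT — A ⇓ S^7(Z), B ⇓ S^8(Z)

Derivation:
Term A:
  start: add(add(SSZ, SSZ), add(add(SSSZ, Z), mul(Z, SZ)))
  step 1: add(S(add(SZ, SSZ)), add(add(SSSZ, Z), mul(Z, SZ)))
  step 2: S(add(add(SZ, SSZ), add(add(SSSZ, Z), mul(Z, SZ))))
  step 3: S(add(S(add(Z, SSZ)), add(add(SSSZ, Z), mul(Z, SZ))))
  step 4: S(S(add(add(Z, SSZ), add(add(SSSZ, Z), mul(Z, SZ)))))
  step 5: S(S(add(SSZ, add(add(SSSZ, Z), mul(Z, SZ)))))
  step 6: S(S(S(add(SZ, add(add(SSSZ, Z), mul(Z, SZ))))))
  step 7: S(S(S(S(add(Z, add(add(SSSZ, Z), mul(Z, SZ)))))))
  step 8: S(S(S(S(add(add(SSSZ, Z), mul(Z, SZ))))))
  step 9: S(S(S(S(add(S(add(SSZ, Z)), mul(Z, SZ))))))
  step 10: S(S(S(S(S(add(add(SSZ, Z), mul(Z, SZ)))))))
  step 11: S(S(S(S(S(add(S(add(SZ, Z)), mul(Z, SZ)))))))
  step 12: S(S(S(S(S(S(add(add(SZ, Z), mul(Z, SZ))))))))
  step 13: S(S(S(S(S(S(add(S(add(Z, Z)), mul(Z, SZ))))))))
  step 14: S(S(S(S(S(S(S(add(add(Z, Z), mul(Z, SZ)))))))))
  step 15: S(S(S(S(S(S(S(add(Z, mul(Z, SZ)))))))))
  step 16: S(S(S(S(S(S(S(mul(Z, SZ))))))))
  step 17: S^7(Z)

Term B:
  start: add(add(SSZ, SSZ), add(SSSZ, SZ))
  step 1: add(S(add(SZ, SSZ)), add(SSSZ, SZ))
  step 2: S(add(add(SZ, SSZ), add(SSSZ, SZ)))
  step 3: S(add(S(add(Z, SSZ)), add(SSSZ, SZ)))
  step 4: S(S(add(add(Z, SSZ), add(SSSZ, SZ))))
  step 5: S(S(add(SSZ, add(SSSZ, SZ))))
  step 6: S(S(S(add(SZ, add(SSSZ, SZ)))))
  step 7: S(S(S(S(add(Z, add(SSSZ, SZ))))))
  step 8: S(S(S(S(add(SSSZ, SZ)))))
  step 9: S(S(S(S(S(add(SSZ, SZ))))))
  step 10: S(S(S(S(S(S(add(SZ, SZ)))))))
  step 11: S(S(S(S(S(S(S(add(Z, SZ))))))))
  step 12: S^8(Z)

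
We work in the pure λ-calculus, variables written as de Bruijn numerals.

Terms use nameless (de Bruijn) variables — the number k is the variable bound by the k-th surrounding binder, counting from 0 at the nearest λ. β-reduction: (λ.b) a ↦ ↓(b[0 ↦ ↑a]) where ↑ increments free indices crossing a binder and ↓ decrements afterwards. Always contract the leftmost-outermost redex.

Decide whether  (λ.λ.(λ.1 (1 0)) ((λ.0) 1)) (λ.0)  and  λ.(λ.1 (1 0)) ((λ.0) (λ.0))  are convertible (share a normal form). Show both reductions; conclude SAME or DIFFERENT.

Answer: SAME — A ⇓ λ.0 (0 (λ.0)), B ⇓ λ.0 (0 (λ.0))

Working:
Term A:
  start: (λ.λ.(λ.1 (1 0)) ((λ.0) 1)) (λ.0)
  step 1: λ.(λ.1 (1 0)) ((λ.0) (λ.0))
  step 2: λ.0 (0 ((λ.0) (λ.0)))
  step 3: λ.0 (0 (λ.0))

Term B:
  start: λ.(λ.1 (1 0)) ((λ.0) (λ.0))
  step 1: λ.0 (0 ((λ.0) (λ.0)))
  step 2: λ.0 (0 (λ.0))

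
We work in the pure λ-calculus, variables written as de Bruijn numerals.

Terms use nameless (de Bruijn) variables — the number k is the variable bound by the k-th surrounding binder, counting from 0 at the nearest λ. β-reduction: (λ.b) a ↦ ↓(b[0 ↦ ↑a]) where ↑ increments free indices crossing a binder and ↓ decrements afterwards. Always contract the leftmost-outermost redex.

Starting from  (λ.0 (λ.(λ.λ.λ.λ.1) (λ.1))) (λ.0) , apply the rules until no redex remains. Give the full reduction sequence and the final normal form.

  start: (λ.0 (λ.(λ.λ.λ.λ.1) (λ.1))) (λ.0)
  [1] (λ.0) (λ.(λ.λ.λ.λ.1) (λ.1))
  [2] λ.(λ.λ.λ.λ.1) (λ.1)
  [3] λ.λ.λ.λ.1

Answer: normal form = λ.λ.λ.λ.1  (in 3 steps)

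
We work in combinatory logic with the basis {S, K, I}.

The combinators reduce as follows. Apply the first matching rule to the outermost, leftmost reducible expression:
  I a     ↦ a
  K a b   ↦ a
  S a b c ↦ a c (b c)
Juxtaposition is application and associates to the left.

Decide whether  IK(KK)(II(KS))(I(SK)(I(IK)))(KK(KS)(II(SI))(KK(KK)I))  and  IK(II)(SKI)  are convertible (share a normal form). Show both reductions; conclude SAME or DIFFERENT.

Answer: DIFFERENT — A ⇓ K(SI), B ⇓ I

Derivation:
Term A:
  start: IK(KK)(II(KS))(I(SK)(I(IK)))(KK(KS)(II(SI))(KK(KK)I))
  step 1: K(KK)(II(KS))(I(SK)(I(IK)))(KK(KS)(II(SI))(KK(KK)I))
  step 2: KK(I(SK)(I(IK)))(KK(KS)(II(SI))(KK(KK)I))
  step 3: K(KK(KS)(II(SI))(KK(KK)I))
  step 4: K(K(II(SI))(KK(KK)I))
  step 5: K(II(SI))
  step 6: K(I(SI))
  step 7: K(SI)

Term B:
  start: IK(II)(SKI)
  step 1: K(II)(SKI)
  step 2: II
  step 3: I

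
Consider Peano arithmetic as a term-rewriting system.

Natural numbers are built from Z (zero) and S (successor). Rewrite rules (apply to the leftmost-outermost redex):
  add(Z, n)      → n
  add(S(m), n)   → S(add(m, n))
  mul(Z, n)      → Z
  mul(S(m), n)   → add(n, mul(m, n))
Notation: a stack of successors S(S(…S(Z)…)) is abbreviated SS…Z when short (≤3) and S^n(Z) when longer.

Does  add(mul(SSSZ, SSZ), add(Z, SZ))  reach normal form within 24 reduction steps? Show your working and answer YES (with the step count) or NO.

  start: add(mul(SSSZ, SSZ), add(Z, SZ))
  step 1: add(add(SSZ, mul(SSZ, SSZ)), add(Z, SZ))
  step 2: add(S(add(SZ, mul(SSZ, SSZ))), add(Z, SZ))
  step 3: S(add(add(SZ, mul(SSZ, SSZ)), add(Z, SZ)))
  step 4: S(add(S(add(Z, mul(SSZ, SSZ))), add(Z, SZ)))
  step 5: S(S(add(add(Z, mul(SSZ, SSZ)), add(Z, SZ))))
  step 6: S(S(add(mul(SSZ, SSZ), add(Z, SZ))))
  step 7: S(S(add(add(SSZ, mul(SZ, SSZ)), add(Z, SZ))))
  step 8: S(S(add(S(add(SZ, mul(SZ, SSZ))), add(Z, SZ))))
  step 9: S(S(S(add(add(SZ, mul(SZ, SSZ)), add(Z, SZ)))))
  step 10: S(S(S(add(S(add(Z, mul(SZ, SSZ))), add(Z, SZ)))))
  step 11: S(S(S(S(add(add(Z, mul(SZ, SSZ)), add(Z, SZ))))))
  step 12: S(S(S(S(add(mul(SZ, SSZ), add(Z, SZ))))))
  step 13: S(S(S(S(add(add(SSZ, mul(Z, SSZ)), add(Z, SZ))))))
  step 14: S(S(S(S(add(S(add(SZ, mul(Z, SSZ))), add(Z, SZ))))))
  step 15: S(S(S(S(S(add(add(SZ, mul(Z, SSZ)), add(Z, SZ)))))))
  step 16: S(S(S(S(S(add(S(add(Z, mul(Z, SSZ))), add(Z, SZ)))))))
  step 17: S(S(S(S(S(S(add(add(Z, mul(Z, SSZ)), add(Z, SZ))))))))
  step 18: S(S(S(S(S(S(add(mul(Z, SSZ), add(Z, SZ))))))))
  step 19: S(S(S(S(S(S(add(Z, add(Z, SZ))))))))
  step 20: S(S(S(S(S(S(add(Z, SZ)))))))
  step 21: S^7(Z)

Answer: YES — reaches normal form S^7(Z) in 21 ≤ 24 steps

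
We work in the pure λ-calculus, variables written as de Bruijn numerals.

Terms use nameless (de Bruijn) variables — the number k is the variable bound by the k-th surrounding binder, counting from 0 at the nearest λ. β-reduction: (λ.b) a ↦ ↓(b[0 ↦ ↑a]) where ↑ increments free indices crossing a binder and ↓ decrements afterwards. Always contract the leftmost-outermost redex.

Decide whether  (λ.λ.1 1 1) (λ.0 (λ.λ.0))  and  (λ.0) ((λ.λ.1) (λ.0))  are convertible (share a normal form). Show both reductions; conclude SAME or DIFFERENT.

Term A:
  start: (λ.λ.1 1 1) (λ.0 (λ.λ.0))
  →1  λ.(λ.0 (λ.λ.0)) (λ.0 (λ.λ.0)) (λ.0 (λ.λ.0))
  →2  λ.(λ.0 (λ.λ.0)) (λ.λ.0) (λ.0 (λ.λ.0))
  →3  λ.(λ.λ.0) (λ.λ.0) (λ.0 (λ.λ.0))
  →4  λ.(λ.0) (λ.0 (λ.λ.0))
  →5  λ.λ.0 (λ.λ.0)

Term B:
  start: (λ.0) ((λ.λ.1) (λ.0))
  →1  (λ.λ.1) (λ.0)
  →2  λ.λ.0

Answer: DIFFERENT — A ⇓ λ.λ.0 (λ.λ.0), B ⇓ λ.λ.0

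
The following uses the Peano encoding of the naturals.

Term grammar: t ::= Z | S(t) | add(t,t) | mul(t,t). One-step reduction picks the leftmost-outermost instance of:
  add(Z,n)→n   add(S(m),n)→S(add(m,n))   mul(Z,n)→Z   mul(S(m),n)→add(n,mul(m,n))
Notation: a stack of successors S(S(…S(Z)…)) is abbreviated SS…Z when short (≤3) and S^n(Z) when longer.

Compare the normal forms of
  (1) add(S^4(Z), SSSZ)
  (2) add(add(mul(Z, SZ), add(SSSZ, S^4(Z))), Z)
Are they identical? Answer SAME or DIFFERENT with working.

Term A:
  start: add(S^4(Z), SSSZ)
  [1] S(add(SSSZ, SSSZ))
  [2] S(S(add(SSZ, SSSZ)))
  [3] S(S(S(add(SZ, SSSZ))))
  [4] S(S(S(S(add(Z, SSSZ)))))
  [5] S^7(Z)

Term B:
  start: add(add(mul(Z, SZ), add(SSSZ, S^4(Z))), Z)
  [1] add(add(Z, add(SSSZ, S^4(Z))), Z)
  [2] add(add(SSSZ, S^4(Z)), Z)
  [3] add(S(add(SSZ, S^4(Z))), Z)
  [4] S(add(add(SSZ, S^4(Z)), Z))
  [5] S(add(S(add(SZ, S^4(Z))), Z))
  [6] S(S(add(add(SZ, S^4(Z)), Z)))
  [7] S(S(add(S(add(Z, S^4(Z))), Z)))
  [8] S(S(S(add(add(Z, S^4(Z)), Z))))
  [9] S(S(S(add(S^4(Z), Z))))
  [10] S(S(S(S(add(SSSZ, Z)))))
  [11] S(S(S(S(S(add(SSZ, Z))))))
  [12] S(S(S(S(S(S(add(SZ, Z)))))))
  [13] S(S(S(S(S(S(S(add(Z, Z))))))))
  [14] S^7(Z)

Answer: SAME — A ⇓ S^7(Z), B ⇓ S^7(Z)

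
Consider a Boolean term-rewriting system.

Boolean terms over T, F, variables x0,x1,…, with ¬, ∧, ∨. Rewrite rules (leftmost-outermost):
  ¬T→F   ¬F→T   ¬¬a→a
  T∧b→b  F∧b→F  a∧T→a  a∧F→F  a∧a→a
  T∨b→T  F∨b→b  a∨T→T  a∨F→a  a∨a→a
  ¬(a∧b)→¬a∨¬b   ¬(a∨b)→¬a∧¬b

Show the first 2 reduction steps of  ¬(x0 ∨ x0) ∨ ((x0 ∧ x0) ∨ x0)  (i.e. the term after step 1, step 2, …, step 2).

Answer: after 2 steps: ¬x0 ∨ ((x0 ∧ x0) ∨ x0)

Derivation:
  start: ¬(x0 ∨ x0) ∨ ((x0 ∧ x0) ∨ x0)
  [1] (¬x0 ∧ ¬x0) ∨ ((x0 ∧ x0) ∨ x0)
  [2] ¬x0 ∨ ((x0 ∧ x0) ∨ x0)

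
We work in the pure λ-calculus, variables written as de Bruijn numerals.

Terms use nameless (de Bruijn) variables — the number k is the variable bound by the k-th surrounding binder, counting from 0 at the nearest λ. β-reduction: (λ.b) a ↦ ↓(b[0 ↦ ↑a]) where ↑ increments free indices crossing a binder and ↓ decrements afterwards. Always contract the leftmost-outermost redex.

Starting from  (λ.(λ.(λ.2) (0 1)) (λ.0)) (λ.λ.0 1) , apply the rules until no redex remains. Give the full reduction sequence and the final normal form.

  start: (λ.(λ.(λ.2) (0 1)) (λ.0)) (λ.λ.0 1)
  [1] (λ.(λ.λ.λ.0 1) (0 (λ.λ.0 1))) (λ.0)
  [2] (λ.λ.λ.0 1) ((λ.0) (λ.λ.0 1))
  [3] λ.λ.0 1

Answer: normal form = λ.λ.0 1  (in 3 steps)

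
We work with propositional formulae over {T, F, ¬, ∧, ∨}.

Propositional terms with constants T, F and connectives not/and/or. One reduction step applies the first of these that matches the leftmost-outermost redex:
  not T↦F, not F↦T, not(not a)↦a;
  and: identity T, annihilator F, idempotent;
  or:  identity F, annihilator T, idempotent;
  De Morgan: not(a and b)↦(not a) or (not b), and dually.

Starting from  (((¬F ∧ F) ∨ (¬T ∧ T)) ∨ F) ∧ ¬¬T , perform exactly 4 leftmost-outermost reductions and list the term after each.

  start: (((¬F ∧ F) ∨ (¬T ∧ T)) ∨ F) ∧ ¬¬T
  step 1: ((¬F ∧ F) ∨ (¬T ∧ T)) ∧ ¬¬T
  step 2: (F ∨ (¬T ∧ T)) ∧ ¬¬T
  step 3: (¬T ∧ T) ∧ ¬¬T
  step 4: ¬T ∧ ¬¬T

Answer: after 4 steps: ¬T ∧ ¬¬T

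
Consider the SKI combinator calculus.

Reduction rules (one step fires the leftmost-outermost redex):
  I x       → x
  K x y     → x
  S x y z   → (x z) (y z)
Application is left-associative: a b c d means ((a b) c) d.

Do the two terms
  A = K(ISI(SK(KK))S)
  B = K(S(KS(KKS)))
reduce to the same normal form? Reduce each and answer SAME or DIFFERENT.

Term A:
  start: K(ISI(SK(KK))S)
  step 1: K(SI(SK(KK))S)
  step 2: K(IS(SK(KK)S))
  step 3: K(S(SK(KK)S))
  step 4: K(S(KS(KKS)))
  step 5: K(SS)

Term B:
  start: K(S(KS(KKS)))
  step 1: K(SS)

Answer: SAME — A ⇓ K(SS), B ⇓ K(SS)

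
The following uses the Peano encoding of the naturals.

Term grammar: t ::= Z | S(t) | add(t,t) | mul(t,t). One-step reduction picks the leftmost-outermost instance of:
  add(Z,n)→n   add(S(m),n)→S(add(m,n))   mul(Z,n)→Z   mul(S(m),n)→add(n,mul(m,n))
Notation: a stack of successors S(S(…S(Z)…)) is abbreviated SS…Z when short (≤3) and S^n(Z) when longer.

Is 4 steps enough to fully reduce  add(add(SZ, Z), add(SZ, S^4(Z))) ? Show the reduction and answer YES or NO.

Answer: NO — after 4 steps the term is S(add(SZ, S^4(Z))), not yet normal

Derivation:
  start: add(add(SZ, Z), add(SZ, S^4(Z)))
  →1  add(S(add(Z, Z)), add(SZ, S^4(Z)))
  →2  S(add(add(Z, Z), add(SZ, S^4(Z))))
  →3  S(add(Z, add(SZ, S^4(Z))))
  →4  S(add(SZ, S^4(Z)))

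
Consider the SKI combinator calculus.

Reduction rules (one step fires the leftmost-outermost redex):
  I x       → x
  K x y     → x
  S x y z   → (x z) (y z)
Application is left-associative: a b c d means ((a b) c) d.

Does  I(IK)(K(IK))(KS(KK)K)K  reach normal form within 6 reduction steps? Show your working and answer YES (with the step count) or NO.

Answer: YES — reaches normal form K in 5 ≤ 6 steps

Derivation:
  start: I(IK)(K(IK))(KS(KK)K)K
  step 1: IK(K(IK))(KS(KK)K)K
  step 2: K(K(IK))(KS(KK)K)K
  step 3: K(IK)K
  step 4: IK
  step 5: K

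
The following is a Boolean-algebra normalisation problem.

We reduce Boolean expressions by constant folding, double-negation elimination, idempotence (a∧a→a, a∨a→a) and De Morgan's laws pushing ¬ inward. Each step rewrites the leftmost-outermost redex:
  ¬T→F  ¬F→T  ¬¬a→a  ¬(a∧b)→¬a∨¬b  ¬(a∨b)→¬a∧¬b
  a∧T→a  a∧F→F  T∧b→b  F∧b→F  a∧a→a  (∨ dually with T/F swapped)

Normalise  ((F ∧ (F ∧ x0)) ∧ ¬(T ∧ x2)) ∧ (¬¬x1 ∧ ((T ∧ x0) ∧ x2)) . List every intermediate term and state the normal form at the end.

  start: ((F ∧ (F ∧ x0)) ∧ ¬(T ∧ x2)) ∧ (¬¬x1 ∧ ((T ∧ x0) ∧ x2))
  [1] (F ∧ ¬(T ∧ x2)) ∧ (¬¬x1 ∧ ((T ∧ x0) ∧ x2))
  [2] F ∧ (¬¬x1 ∧ ((T ∧ x0) ∧ x2))
  [3] F

Answer: normal form = F  (in 3 steps)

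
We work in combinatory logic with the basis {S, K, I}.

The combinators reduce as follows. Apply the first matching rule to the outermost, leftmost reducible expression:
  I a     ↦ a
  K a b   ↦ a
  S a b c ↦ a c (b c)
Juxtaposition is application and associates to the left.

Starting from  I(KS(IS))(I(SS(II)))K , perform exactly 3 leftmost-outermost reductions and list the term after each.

  start: I(KS(IS))(I(SS(II)))K
  step 1: KS(IS)(I(SS(II)))K
  step 2: S(I(SS(II)))K
  step 3: S(SS(II))K

Answer: after 3 steps: S(SS(II))K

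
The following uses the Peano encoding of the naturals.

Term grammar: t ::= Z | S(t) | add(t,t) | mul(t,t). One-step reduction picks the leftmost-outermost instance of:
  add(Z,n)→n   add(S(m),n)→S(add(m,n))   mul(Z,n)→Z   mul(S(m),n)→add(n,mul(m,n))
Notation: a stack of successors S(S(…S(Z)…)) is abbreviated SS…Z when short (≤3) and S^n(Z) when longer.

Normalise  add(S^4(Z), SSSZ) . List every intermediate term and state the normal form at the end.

  start: add(S^4(Z), SSSZ)
  [1] S(add(SSSZ, SSSZ))
  [2] S(S(add(SSZ, SSSZ)))
  [3] S(S(S(add(SZ, SSSZ))))
  [4] S(S(S(S(add(Z, SSSZ)))))
  [5] S^7(Z)

Answer: normal form = S^7(Z)  (in 5 steps)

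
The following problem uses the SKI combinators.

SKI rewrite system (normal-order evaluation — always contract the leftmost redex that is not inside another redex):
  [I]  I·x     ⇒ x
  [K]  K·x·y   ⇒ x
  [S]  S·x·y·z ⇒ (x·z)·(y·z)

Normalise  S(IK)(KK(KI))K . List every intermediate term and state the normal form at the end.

Answer: normal form = K  (in 3 steps)

Working:
  start: S(IK)(KK(KI))K
  →1  IKK(KK(KI)K)
  →2  KK(KK(KI)K)
  →3  K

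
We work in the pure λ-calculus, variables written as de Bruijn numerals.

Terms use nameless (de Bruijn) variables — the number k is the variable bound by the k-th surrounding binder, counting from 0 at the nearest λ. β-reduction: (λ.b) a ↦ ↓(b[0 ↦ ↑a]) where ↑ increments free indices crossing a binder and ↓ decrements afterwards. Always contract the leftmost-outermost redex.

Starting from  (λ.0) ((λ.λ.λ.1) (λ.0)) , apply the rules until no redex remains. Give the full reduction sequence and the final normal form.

Answer: normal form = λ.λ.1  (in 2 steps)

Derivation:
  start: (λ.0) ((λ.λ.λ.1) (λ.0))
  [1] (λ.λ.λ.1) (λ.0)
  [2] λ.λ.1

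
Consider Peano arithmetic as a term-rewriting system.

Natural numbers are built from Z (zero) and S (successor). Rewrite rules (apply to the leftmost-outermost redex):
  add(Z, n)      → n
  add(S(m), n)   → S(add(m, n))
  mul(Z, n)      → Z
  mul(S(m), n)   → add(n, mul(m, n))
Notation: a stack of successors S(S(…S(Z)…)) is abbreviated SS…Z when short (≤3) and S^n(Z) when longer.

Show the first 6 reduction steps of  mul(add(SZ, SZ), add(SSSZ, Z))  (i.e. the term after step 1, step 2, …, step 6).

  start: mul(add(SZ, SZ), add(SSSZ, Z))
  step 1: mul(S(add(Z, SZ)), add(SSSZ, Z))
  step 2: add(add(SSSZ, Z), mul(add(Z, SZ), add(SSSZ, Z)))
  step 3: add(S(add(SSZ, Z)), mul(add(Z, SZ), add(SSSZ, Z)))
  step 4: S(add(add(SSZ, Z), mul(add(Z, SZ), add(SSSZ, Z))))
  step 5: S(add(S(add(SZ, Z)), mul(add(Z, SZ), add(SSSZ, Z))))
  step 6: S(S(add(add(SZ, Z), mul(add(Z, SZ), add(SSSZ, Z)))))

Answer: after 6 steps: S(S(add(add(SZ, Z), mul(add(Z, SZ), add(SSSZ, Z)))))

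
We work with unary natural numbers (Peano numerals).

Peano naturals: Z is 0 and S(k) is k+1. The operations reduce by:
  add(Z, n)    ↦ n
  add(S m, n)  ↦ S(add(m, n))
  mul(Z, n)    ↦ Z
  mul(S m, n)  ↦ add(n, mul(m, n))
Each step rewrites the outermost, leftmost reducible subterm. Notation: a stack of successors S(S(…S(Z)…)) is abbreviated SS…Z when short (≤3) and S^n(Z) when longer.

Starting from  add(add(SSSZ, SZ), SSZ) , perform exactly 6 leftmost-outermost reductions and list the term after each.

  start: add(add(SSSZ, SZ), SSZ)
  [1] add(S(add(SSZ, SZ)), SSZ)
  [2] S(add(add(SSZ, SZ), SSZ))
  [3] S(add(S(add(SZ, SZ)), SSZ))
  [4] S(S(add(add(SZ, SZ), SSZ)))
  [5] S(S(add(S(add(Z, SZ)), SSZ)))
  [6] S(S(S(add(add(Z, SZ), SSZ))))

Answer: after 6 steps: S(S(S(add(add(Z, SZ), SSZ))))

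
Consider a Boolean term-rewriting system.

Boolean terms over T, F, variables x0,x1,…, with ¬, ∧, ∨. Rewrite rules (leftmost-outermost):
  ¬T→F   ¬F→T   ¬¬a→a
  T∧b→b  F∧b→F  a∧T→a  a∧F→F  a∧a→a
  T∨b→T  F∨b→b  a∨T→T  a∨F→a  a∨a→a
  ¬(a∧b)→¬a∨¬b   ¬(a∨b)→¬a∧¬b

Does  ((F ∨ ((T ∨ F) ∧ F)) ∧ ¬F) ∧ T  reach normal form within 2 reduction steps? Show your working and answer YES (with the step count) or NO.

Answer: NO — after 2 steps the term is ((T ∨ F) ∧ F) ∧ ¬F, not yet normal

Reduction:
  start: ((F ∨ ((T ∨ F) ∧ F)) ∧ ¬F) ∧ T
  [1] (F ∨ ((T ∨ F) ∧ F)) ∧ ¬F
  [2] ((T ∨ F) ∧ F) ∧ ¬F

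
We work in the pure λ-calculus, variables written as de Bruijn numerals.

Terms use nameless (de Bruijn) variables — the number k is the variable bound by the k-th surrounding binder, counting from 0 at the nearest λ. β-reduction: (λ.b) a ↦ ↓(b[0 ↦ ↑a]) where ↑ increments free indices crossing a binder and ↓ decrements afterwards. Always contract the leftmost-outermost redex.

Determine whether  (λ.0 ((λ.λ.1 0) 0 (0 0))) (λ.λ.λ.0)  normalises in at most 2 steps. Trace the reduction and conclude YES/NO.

Answer: YES — reaches normal form λ.λ.0 in 2 ≤ 2 steps

Reduction:
  start: (λ.0 ((λ.λ.1 0) 0 (0 0))) (λ.λ.λ.0)
  →1  (λ.λ.λ.0) ((λ.λ.1 0) (λ.λ.λ.0) ((λ.λ.λ.0) (λ.λ.λ.0)))
  →2  λ.λ.0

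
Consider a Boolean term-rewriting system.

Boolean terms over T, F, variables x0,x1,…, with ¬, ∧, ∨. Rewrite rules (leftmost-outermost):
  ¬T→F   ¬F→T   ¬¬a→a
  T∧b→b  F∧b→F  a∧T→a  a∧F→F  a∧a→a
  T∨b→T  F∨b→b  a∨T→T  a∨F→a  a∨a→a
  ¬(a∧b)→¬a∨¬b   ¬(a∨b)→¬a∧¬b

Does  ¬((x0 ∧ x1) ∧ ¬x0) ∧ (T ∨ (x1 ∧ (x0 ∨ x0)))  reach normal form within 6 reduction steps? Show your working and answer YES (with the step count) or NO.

  start: ¬((x0 ∧ x1) ∧ ¬x0) ∧ (T ∨ (x1 ∧ (x0 ∨ x0)))
  →1  (¬(x0 ∧ x1) ∨ ¬¬x0) ∧ (T ∨ (x1 ∧ (x0 ∨ x0)))
  →2  ((¬x0 ∨ ¬x1) ∨ ¬¬x0) ∧ (T ∨ (x1 ∧ (x0 ∨ x0)))
  →3  ((¬x0 ∨ ¬x1) ∨ x0) ∧ (T ∨ (x1 ∧ (x0 ∨ x0)))
  →4  ((¬x0 ∨ ¬x1) ∨ x0) ∧ T
  →5  (¬x0 ∨ ¬x1) ∨ x0

Answer: YES — reaches normal form (¬x0 ∨ ¬x1) ∨ x0 in 5 ≤ 6 steps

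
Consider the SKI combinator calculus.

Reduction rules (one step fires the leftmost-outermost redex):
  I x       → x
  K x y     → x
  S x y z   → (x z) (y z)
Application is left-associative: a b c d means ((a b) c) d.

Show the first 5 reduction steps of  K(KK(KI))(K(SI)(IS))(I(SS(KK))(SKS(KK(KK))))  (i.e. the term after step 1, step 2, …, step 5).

  start: K(KK(KI))(K(SI)(IS))(I(SS(KK))(SKS(KK(KK))))
  step 1: KK(KI)(I(SS(KK))(SKS(KK(KK))))
  step 2: K(I(SS(KK))(SKS(KK(KK))))
  step 3: K(SS(KK)(SKS(KK(KK))))
  step 4: K(S(SKS(KK(KK)))(KK(SKS(KK(KK)))))
  step 5: K(S(K(KK(KK))(S(KK(KK))))(KK(SKS(KK(KK)))))

Answer: after 5 steps: K(S(K(KK(KK))(S(KK(KK))))(KK(SKS(KK(KK)))))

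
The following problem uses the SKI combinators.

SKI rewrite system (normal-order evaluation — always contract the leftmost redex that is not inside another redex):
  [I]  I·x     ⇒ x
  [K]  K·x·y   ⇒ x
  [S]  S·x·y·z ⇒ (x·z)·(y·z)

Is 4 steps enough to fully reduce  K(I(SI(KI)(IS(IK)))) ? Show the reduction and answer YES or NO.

  start: K(I(SI(KI)(IS(IK))))
  →1  K(SI(KI)(IS(IK)))
  →2  K(I(IS(IK))(KI(IS(IK))))
  →3  K(IS(IK)(KI(IS(IK))))
  →4  K(S(IK)(KI(IS(IK))))

Answer: NO — after 4 steps the term is K(S(IK)(KI(IS(IK)))), not yet normal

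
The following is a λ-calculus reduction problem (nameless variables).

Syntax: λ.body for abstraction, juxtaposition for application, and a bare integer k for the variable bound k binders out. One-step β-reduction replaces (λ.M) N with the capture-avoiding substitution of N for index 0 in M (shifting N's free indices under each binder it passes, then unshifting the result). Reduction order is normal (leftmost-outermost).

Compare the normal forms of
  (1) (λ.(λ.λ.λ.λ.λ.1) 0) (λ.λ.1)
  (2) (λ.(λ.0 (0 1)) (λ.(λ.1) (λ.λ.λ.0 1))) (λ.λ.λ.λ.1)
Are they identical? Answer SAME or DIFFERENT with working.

Answer: SAME — A ⇓ λ.λ.λ.λ.1, B ⇓ λ.λ.λ.λ.1

Derivation:
Term A:
  start: (λ.(λ.λ.λ.λ.λ.1) 0) (λ.λ.1)
  →1  (λ.λ.λ.λ.λ.1) (λ.λ.1)
  →2  λ.λ.λ.λ.1

Term B:
  start: (λ.(λ.0 (0 1)) (λ.(λ.1) (λ.λ.λ.0 1))) (λ.λ.λ.λ.1)
  →1  (λ.0 (0 (λ.λ.λ.λ.1))) (λ.(λ.1) (λ.λ.λ.0 1))
  →2  (λ.(λ.1) (λ.λ.λ.0 1)) ((λ.(λ.1) (λ.λ.λ.0 1)) (λ.λ.λ.λ.1))
  →3  (λ.(λ.(λ.1) (λ.λ.λ.0 1)) (λ.λ.λ.λ.1)) (λ.λ.λ.0 1)
  →4  (λ.(λ.1) (λ.λ.λ.0 1)) (λ.λ.λ.λ.1)
  →5  (λ.λ.λ.λ.λ.1) (λ.λ.λ.0 1)
  →6  λ.λ.λ.λ.1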